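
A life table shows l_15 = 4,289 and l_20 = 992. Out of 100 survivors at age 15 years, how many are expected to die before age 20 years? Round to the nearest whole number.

The relevant probability is 1 − 992/4,289 = 0.768711.
Expected number = 100 × 0.768711 = 77.

77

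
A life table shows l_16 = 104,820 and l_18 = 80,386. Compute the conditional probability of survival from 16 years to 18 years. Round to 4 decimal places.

The conditional survival probability is l_18/l_16 = 80,386/104,820 = 0.766896.

0.7669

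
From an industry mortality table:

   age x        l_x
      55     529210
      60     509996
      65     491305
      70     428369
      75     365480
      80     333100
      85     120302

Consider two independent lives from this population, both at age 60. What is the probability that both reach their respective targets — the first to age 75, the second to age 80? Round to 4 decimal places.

0.4681

p₁ = l_75/l_60 = 365480/509996 = 0.716633; p₂ = l_80/l_60 = 333100/509996 = 0.653142.
P(both) = p₁ × p₂ = 0.716633 × 0.653142 = 0.468063.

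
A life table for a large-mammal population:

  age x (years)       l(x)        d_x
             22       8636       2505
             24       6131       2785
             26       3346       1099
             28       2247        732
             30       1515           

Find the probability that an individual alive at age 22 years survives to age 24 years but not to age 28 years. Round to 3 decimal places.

0.450

This is the probability of reaching 24 but not 28, conditional on being alive at 22: (l(24) − l(28)) / l(22).
= (6131 − 2247) / 8636 = 3884 / 8636 = 0.449745.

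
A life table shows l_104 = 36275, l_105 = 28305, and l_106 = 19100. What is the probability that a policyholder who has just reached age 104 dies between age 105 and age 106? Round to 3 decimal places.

0.254

This is the probability of reaching 105 but not 106, conditional on being alive at 104: (l_105 − l_106) / l_104.
= (28305 − 19100) / 36275 = 9205 / 36275 = 0.253756.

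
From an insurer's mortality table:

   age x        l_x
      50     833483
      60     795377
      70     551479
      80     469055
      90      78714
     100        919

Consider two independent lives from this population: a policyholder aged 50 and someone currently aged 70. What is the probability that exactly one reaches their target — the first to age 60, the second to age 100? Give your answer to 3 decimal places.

0.953

p₁ = l_60/l_50 = 795377/833483 = 0.954281; p₂ = l_100/l_70 = 919/551479 = 0.001666.
P(exactly one) = p₁(1−p₂) + (1−p₁)p₂ = 0.952691 + 0.000076 = 0.952767.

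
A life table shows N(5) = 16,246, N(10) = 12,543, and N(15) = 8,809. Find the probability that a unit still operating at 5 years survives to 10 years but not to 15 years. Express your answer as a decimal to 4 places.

This is the probability of reaching 10 but not 15, conditional on being operational at 5: (N(10) − N(15)) / N(5).
= (12,543 − 8,809) / 16,246 = 3,734 / 16,246 = 0.229841.

0.2298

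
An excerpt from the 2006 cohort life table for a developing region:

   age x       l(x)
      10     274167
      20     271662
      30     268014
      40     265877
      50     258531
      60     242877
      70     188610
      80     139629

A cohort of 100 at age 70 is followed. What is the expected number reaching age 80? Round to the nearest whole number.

The relevant probability is 139629/188610 = 0.740305.
Expected number = 100 × 0.740305 = 74.

74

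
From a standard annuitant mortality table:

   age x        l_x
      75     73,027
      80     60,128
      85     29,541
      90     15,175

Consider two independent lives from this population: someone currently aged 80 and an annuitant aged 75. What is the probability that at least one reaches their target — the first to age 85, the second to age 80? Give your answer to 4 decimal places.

0.9101

p₁ = l_85/l_80 = 29,541/60,128 = 0.491302; p₂ = l_80/l_75 = 60,128/73,027 = 0.823367.
P(at least one) = 1 − (1−p₁)(1−p₂) = 1 − 0.508698 × 0.176633 = 0.910147.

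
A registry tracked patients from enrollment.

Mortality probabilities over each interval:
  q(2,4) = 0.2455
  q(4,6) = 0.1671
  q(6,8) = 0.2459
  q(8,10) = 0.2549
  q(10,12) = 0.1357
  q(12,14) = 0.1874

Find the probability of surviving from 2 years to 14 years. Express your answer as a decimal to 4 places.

0.2480

Survival from 2 to 14 is the product of surviving each interval: (1 − 0.2455) × (1 − 0.1671) × (1 − 0.2459) × (1 − 0.2549) × (1 − 0.1357) × (1 − 0.1874).
= 0.7545 × 0.8329 × 0.7541 × 0.7451 × 0.8643 × 0.8126 = 0.247992.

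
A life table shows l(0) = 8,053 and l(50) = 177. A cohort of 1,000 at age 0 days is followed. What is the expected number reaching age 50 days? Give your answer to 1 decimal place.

The relevant probability is 177/8,053 = 0.021979.
Expected number = 1,000 × 0.021979 = 22.0.

22.0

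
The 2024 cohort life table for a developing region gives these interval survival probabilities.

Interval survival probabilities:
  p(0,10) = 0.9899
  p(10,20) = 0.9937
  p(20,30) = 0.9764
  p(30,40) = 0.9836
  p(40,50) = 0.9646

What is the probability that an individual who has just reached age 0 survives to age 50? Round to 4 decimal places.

Survival from 0 to 50 is the product of surviving each interval: 0.9899 × 0.9937 × 0.9764 × 0.9836 × 0.9646.
= 0.911255.

0.9113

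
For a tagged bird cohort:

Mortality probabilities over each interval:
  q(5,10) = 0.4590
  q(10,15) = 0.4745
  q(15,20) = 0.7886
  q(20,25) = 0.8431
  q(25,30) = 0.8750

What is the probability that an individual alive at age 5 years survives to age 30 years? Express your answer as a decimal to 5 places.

Survival from 5 to 30 is the product of surviving each interval: (1 − 0.4590) × (1 − 0.4745) × (1 − 0.7886) × (1 − 0.8431) × (1 − 0.8750).
= 0.5410 × 0.5255 × 0.2114 × 0.1569 × 0.1250 = 0.001179.

0.00118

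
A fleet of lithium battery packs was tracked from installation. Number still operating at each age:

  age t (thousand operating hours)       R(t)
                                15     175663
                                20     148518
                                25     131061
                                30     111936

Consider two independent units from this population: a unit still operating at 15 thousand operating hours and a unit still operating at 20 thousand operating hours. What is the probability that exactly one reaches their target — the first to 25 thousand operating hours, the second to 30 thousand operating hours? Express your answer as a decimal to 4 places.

p₁ = R(25)/R(15) = 131061/175663 = 0.746093; p₂ = R(30)/R(20) = 111936/148518 = 0.753686.
P(exactly one) = p₁(1−p₂) + (1−p₁)p₂ = 0.183773 + 0.191366 = 0.375139.

0.3751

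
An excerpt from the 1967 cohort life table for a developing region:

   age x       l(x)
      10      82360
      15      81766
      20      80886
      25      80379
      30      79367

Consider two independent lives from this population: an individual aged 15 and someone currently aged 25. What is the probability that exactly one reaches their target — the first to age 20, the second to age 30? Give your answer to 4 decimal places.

p₁ = l(20)/l(15) = 80886/81766 = 0.989238; p₂ = l(30)/l(25) = 79367/80379 = 0.987410.
P(exactly one) = p₁(1−p₂) + (1−p₁)p₂ = 0.012455 + 0.010627 = 0.023081.

0.0231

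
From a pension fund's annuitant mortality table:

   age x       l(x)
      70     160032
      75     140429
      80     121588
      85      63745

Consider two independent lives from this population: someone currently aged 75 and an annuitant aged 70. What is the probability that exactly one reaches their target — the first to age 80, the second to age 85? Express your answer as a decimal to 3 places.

0.574

p₁ = l(80)/l(75) = 121588/140429 = 0.865833; p₂ = l(85)/l(70) = 63745/160032 = 0.398327.
P(exactly one) = p₁(1−p₂) + (1−p₁)p₂ = 0.520948 + 0.053442 = 0.574391.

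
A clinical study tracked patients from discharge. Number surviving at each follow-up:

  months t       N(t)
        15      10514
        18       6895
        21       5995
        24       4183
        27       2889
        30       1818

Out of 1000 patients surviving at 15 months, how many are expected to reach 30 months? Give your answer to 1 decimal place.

172.9

The relevant probability is 1818/10514 = 0.172912.
Expected number = 1000 × 0.172912 = 172.9.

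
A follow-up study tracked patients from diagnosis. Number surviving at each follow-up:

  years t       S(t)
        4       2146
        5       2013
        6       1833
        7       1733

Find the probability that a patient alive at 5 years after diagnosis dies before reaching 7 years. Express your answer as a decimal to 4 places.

0.1391

P(die before 7 | alive at 5) = 1 − S(7)/S(5) = 1 − 1733/2013 = (280)/2013 = 0.139096.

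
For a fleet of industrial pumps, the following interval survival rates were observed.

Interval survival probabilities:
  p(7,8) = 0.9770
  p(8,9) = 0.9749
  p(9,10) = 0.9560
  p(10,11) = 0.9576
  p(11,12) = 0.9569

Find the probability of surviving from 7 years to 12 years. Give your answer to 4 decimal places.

Survival from 7 to 12 is the product of surviving each interval: 0.9770 × 0.9749 × 0.9560 × 0.9576 × 0.9569.
= 0.834379.

0.8344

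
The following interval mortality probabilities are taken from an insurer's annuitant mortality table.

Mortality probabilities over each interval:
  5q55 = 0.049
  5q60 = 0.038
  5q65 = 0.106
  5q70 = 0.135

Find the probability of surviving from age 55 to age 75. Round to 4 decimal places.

0.7075

The overall survival probability is (1 − 0.049) × (1 − 0.038) × (1 − 0.106) × (1 − 0.135).
= 0.951 × 0.962 × 0.894 × 0.865 = 0.707472.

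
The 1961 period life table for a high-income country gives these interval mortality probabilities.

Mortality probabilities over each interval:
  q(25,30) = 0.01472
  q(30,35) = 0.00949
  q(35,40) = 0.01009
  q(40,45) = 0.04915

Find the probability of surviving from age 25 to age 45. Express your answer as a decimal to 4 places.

Chaining the interval survival probabilities: (1 − 0.01472) × (1 − 0.00949) × (1 − 0.01009) × (1 − 0.04915).
= 0.98528 × 0.99051 × 0.98991 × 0.95085 = 0.918600.

0.9186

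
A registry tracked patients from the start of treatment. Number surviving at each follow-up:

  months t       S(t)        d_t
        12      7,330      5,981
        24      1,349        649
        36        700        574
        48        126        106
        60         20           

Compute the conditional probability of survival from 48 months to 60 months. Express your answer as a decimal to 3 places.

The conditional survival probability is S(60)/S(48) = 20/126 = 0.158730.

0.159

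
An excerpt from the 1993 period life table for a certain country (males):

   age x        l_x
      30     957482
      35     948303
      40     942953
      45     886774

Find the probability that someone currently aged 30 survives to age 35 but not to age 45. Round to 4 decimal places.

This is the probability of reaching 35 but not 45, conditional on being alive at 30: (l_35 − l_45) / l_30.
= (948303 − 886774) / 957482 = 61529 / 957482 = 0.064261.

0.0643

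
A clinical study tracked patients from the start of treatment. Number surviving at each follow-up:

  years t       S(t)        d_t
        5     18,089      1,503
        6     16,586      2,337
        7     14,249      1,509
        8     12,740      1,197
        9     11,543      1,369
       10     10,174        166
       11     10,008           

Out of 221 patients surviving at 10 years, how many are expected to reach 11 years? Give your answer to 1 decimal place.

The relevant probability is 10,008/10,174 = 0.983684.
Expected number = 221 × 0.983684 = 217.4.

217.4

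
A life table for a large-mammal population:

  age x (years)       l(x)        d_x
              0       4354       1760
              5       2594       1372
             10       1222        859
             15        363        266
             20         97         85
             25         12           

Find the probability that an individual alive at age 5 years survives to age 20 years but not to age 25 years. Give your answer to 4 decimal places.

0.0328

This is the probability of reaching 20 but not 25, conditional on being alive at 5: (l(20) − l(25)) / l(5).
= (97 − 12) / 2594 = 85 / 2594 = 0.032768.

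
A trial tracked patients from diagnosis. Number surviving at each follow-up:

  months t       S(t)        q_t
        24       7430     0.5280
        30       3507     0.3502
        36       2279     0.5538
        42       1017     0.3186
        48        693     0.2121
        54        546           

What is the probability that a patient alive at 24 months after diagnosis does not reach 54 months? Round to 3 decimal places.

0.927

P(die before 54 | alive at 24) = 1 − S(54)/S(24) = 1 − 546/7430 = (6884)/7430 = 0.926514.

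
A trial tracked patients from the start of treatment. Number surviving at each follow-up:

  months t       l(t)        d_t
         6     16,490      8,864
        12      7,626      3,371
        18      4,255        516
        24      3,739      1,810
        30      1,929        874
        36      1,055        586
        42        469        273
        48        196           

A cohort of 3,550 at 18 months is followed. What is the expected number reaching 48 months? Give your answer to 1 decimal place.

The relevant probability is 196/4,255 = 0.046063.
Expected number = 3,550 × 0.046063 = 163.5.

163.5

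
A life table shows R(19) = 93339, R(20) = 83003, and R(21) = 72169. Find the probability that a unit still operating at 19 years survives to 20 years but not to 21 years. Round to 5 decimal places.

This is the probability of reaching 20 but not 21, conditional on being operational at 19: (R(20) − R(21)) / R(19).
= (83003 − 72169) / 93339 = 10834 / 93339 = 0.116072.

0.11607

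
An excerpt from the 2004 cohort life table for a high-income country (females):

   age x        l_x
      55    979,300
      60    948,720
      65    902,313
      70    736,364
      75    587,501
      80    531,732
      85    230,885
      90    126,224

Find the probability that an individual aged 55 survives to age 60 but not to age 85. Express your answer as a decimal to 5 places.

0.73301

We want 5|25q55 = (l_60 − l_85)/l_55.
This is the probability of reaching 60 but not 85, conditional on being alive at 55: (l_60 − l_85) / l_55.
= (948,720 − 230,885) / 979,300 = 717,835 / 979,300 = 0.733008.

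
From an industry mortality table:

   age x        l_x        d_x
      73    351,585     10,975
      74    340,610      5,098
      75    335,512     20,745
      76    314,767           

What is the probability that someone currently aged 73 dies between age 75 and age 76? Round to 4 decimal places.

0.0590

This is the probability of reaching 75 but not 76, conditional on being alive at 73: (l_75 − l_76) / l_73.
= (335,512 − 314,767) / 351,585 = 20,745 / 351,585 = 0.059004.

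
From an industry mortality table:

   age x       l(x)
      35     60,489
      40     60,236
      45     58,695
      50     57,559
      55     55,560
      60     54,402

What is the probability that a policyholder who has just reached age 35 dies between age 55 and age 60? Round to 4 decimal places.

0.0191

This is the probability of reaching 55 but not 60, conditional on being alive at 35: (l(55) − l(60)) / l(35).
= (55,560 − 54,402) / 60,489 = 1,158 / 60,489 = 0.019144.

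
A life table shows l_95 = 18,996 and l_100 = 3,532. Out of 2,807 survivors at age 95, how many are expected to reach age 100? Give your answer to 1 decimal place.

The relevant probability is 3,532/18,996 = 0.185934.
Expected number = 2,807 × 0.185934 = 521.9.

521.9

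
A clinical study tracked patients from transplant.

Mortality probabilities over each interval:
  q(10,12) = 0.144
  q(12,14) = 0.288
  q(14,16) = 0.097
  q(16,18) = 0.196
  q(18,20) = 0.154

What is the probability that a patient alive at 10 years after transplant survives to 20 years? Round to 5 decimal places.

Survival from 10 to 20 is the product of surviving each interval: (1 − 0.144) × (1 − 0.288) × (1 − 0.097) × (1 − 0.196) × (1 − 0.154).
= 0.856 × 0.712 × 0.903 × 0.804 × 0.846 = 0.374341.

0.37434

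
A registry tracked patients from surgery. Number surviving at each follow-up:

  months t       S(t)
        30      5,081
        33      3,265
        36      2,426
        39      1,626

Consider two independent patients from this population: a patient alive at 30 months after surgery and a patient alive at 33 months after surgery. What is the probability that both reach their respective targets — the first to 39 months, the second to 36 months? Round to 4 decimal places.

p₁ = S(39)/S(30) = 1,626/5,081 = 0.320016; p₂ = S(36)/S(33) = 2,426/3,265 = 0.743032.
P(both) = p₁ × p₂ = 0.320016 × 0.743032 = 0.237782.

0.2378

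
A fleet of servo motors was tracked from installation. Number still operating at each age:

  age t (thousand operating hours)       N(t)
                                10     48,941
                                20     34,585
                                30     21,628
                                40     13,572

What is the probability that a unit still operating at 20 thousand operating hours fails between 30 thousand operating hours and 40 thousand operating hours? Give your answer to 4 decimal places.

0.2329

This is the probability of reaching 30 but not 40, conditional on being operational at 20: (N(30) − N(40)) / N(20).
= (21,628 − 13,572) / 34,585 = 8,056 / 34,585 = 0.232933.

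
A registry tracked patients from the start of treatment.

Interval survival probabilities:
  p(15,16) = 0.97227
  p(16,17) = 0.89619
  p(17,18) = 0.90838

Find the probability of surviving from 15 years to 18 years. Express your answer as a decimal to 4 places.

Chaining the interval survival probabilities: 0.97227 × 0.89619 × 0.90838.
= 0.791507.

0.7915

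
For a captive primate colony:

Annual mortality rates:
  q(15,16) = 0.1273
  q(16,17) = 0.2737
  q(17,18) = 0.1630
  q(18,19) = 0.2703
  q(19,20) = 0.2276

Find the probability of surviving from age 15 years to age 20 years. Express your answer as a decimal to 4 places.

Survival from 15 to 20 is the product of surviving each interval: (1 − 0.1273) × (1 − 0.2737) × (1 − 0.1630) × (1 − 0.2703) × (1 − 0.2276).
= 0.8727 × 0.7263 × 0.8370 × 0.7297 × 0.7724 = 0.299015.

0.2990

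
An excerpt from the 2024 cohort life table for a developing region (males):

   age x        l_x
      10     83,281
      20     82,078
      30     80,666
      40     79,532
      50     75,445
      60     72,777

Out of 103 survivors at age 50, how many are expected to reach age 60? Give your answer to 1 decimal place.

99.4

The relevant probability is 72,777/75,445 = 0.964636.
Expected number = 103 × 0.964636 = 99.4.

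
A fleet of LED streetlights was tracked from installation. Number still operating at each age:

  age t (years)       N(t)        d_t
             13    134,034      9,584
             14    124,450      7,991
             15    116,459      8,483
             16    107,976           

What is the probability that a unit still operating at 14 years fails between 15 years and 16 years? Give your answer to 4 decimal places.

This is the probability of reaching 15 but not 16, conditional on being operational at 14: (N(15) − N(16)) / N(14).
= (116,459 − 107,976) / 124,450 = 8,483 / 124,450 = 0.068164.

0.0682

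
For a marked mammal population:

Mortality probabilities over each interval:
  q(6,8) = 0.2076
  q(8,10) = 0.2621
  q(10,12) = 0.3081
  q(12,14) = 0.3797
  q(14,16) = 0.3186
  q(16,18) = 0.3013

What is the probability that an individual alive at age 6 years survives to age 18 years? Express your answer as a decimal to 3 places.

Survival from 6 to 18 is the product of surviving each interval: (1 − 0.2076) × (1 − 0.2621) × (1 − 0.3081) × (1 − 0.3797) × (1 − 0.3186) × (1 − 0.3013).
= 0.7924 × 0.7379 × 0.6919 × 0.6203 × 0.6814 × 0.6987 = 0.119476.

0.119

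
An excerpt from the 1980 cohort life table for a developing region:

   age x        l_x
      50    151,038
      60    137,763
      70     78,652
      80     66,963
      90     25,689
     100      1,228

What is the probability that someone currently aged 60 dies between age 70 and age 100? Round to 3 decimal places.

0.562

We want 10|30q60 = (l_70 − l_100)/l_60.
This is the probability of reaching 70 but not 100, conditional on being alive at 60: (l_70 − l_100) / l_60.
= (78,652 − 1,228) / 137,763 = 77,424 / 137,763 = 0.562009.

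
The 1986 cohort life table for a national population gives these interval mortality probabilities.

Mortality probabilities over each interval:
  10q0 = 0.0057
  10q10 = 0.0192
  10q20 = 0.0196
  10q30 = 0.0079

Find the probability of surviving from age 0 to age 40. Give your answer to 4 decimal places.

0.9485

Chaining the interval survival probabilities: (1 − 0.0057) × (1 − 0.0192) × (1 − 0.0196) × (1 − 0.0079).
= 0.9943 × 0.9808 × 0.9804 × 0.9921 = 0.948542.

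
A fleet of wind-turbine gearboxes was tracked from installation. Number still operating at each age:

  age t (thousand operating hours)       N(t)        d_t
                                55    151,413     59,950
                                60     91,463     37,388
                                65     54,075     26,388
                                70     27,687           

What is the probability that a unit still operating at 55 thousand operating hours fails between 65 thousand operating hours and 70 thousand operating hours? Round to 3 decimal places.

This is the probability of reaching 65 but not 70, conditional on being operational at 55: (N(65) − N(70)) / N(55).
= (54,075 − 27,687) / 151,413 = 26,388 / 151,413 = 0.174278.

0.174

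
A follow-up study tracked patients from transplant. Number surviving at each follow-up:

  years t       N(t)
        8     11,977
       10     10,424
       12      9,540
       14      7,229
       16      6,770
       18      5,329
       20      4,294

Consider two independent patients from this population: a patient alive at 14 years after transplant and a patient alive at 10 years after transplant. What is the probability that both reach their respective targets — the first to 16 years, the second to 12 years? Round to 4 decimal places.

0.8571

p₁ = N(16)/N(14) = 6,770/7,229 = 0.936506; p₂ = N(12)/N(10) = 9,540/10,424 = 0.915196.
P(both) = p₁ × p₂ = 0.936506 × 0.915196 = 0.857087.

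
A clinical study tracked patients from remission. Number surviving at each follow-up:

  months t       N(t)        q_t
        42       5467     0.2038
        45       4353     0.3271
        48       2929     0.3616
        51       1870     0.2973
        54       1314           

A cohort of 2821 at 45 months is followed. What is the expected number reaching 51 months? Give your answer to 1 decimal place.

1211.9

The relevant probability is 1870/4353 = 0.429589.
Expected number = 2821 × 0.429589 = 1211.9.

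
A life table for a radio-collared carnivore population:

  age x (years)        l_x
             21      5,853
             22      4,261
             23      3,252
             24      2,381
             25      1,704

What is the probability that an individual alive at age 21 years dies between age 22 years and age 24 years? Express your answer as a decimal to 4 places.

This is the probability of reaching 22 but not 24, conditional on being alive at 21: (l_22 − l_24) / l_21.
= (4,261 − 2,381) / 5,853 = 1,880 / 5,853 = 0.321203.

0.3212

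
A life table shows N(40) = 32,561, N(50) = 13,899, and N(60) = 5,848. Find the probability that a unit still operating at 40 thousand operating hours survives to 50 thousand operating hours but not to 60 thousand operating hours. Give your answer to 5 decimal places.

This is the probability of reaching 50 but not 60, conditional on being operational at 40: (N(50) − N(60)) / N(40).
= (13,899 − 5,848) / 32,561 = 8,051 / 32,561 = 0.247259.

0.24726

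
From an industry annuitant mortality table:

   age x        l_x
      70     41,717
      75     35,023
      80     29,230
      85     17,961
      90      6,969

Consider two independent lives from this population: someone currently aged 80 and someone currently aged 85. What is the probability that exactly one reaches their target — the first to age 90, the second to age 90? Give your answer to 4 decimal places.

0.4414

p₁ = l_90/l_80 = 6,969/29,230 = 0.238419; p₂ = l_90/l_85 = 6,969/17,961 = 0.388007.
P(exactly one) = p₁(1−p₂) + (1−p₁)p₂ = 0.145911 + 0.295499 = 0.441410.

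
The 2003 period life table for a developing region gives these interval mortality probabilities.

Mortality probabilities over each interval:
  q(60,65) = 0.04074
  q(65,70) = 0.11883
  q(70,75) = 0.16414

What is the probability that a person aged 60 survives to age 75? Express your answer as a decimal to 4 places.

Survival from 60 to 75 is the product of surviving each interval: (1 − 0.04074) × (1 − 0.11883) × (1 − 0.16414).
= 0.95926 × 0.88117 × 0.83586 = 0.706528.

0.7065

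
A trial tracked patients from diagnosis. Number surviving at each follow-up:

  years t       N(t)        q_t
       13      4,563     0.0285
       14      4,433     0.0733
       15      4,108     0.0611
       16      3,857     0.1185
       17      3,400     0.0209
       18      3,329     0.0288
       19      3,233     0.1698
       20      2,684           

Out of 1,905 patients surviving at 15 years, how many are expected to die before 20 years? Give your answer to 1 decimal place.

The relevant probability is 1 − 2,684/4,108 = 0.346641.
Expected number = 1,905 × 0.346641 = 660.4.

660.4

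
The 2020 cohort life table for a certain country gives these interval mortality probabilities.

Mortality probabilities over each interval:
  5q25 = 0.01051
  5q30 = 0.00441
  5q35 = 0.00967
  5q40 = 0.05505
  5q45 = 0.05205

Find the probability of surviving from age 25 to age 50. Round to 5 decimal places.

0.87391

Chaining the interval survival probabilities: (1 − 0.01051) × (1 − 0.00441) × (1 − 0.00967) × (1 − 0.05505) × (1 − 0.05205).
= 0.98949 × 0.99559 × 0.99033 × 0.94495 × 0.94795 = 0.873909.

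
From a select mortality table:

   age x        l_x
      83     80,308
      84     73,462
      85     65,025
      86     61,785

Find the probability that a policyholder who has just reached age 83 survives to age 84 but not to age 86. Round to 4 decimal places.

0.1454

This is the probability of reaching 84 but not 86, conditional on being alive at 83: (l_84 − l_86) / l_83.
= (73,462 − 61,785) / 80,308 = 11,677 / 80,308 = 0.145403.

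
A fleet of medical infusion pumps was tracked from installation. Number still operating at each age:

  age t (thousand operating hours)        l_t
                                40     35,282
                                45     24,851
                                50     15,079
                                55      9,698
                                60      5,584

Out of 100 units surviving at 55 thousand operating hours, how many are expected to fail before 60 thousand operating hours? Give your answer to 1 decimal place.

The relevant probability is 1 − 5,584/9,698 = 0.424211.
Expected number = 100 × 0.424211 = 42.4.

42.4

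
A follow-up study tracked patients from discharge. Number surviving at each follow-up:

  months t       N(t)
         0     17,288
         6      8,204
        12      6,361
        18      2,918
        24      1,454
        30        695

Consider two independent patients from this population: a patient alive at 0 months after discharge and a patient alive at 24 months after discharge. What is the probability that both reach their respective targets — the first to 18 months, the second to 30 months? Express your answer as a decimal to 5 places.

0.08068

p₁ = N(18)/N(0) = 2,918/17,288 = 0.168788; p₂ = N(30)/N(24) = 695/1,454 = 0.477992.
P(both) = p₁ × p₂ = 0.168788 × 0.477992 = 0.080679.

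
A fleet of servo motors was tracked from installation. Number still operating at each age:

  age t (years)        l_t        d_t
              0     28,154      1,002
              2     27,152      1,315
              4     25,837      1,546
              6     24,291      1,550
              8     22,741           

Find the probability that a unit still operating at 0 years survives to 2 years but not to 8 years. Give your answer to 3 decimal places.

0.157

This is the probability of reaching 2 but not 8, conditional on being operational at 0: (l_2 − l_8) / l_0.
= (27,152 − 22,741) / 28,154 = 4,411 / 28,154 = 0.156674.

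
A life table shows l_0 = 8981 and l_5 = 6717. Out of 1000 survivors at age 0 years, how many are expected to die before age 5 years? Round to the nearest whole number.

252

The relevant probability is 1 − 6717/8981 = 0.252088.
Expected number = 1000 × 0.252088 = 252.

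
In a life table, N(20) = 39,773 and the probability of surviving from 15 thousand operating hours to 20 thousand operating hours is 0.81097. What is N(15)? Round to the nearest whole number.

49044

N(15) = N(20) / p = 39,773 / 0.81097 = 49044.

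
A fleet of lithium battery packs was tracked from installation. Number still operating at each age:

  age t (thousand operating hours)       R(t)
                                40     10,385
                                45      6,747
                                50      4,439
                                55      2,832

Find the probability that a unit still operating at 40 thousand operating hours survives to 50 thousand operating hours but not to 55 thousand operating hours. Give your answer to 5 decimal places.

0.15474

This is the probability of reaching 50 but not 55, conditional on being operational at 40: (R(50) − R(55)) / R(40).
= (4,439 − 2,832) / 10,385 = 1,607 / 10,385 = 0.154742.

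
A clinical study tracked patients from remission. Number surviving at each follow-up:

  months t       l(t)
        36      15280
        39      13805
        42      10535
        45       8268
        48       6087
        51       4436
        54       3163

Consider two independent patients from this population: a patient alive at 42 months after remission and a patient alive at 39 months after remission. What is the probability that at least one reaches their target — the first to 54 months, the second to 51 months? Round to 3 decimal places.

0.525

p₁ = l(54)/l(42) = 3163/10535 = 0.300237; p₂ = l(51)/l(39) = 4436/13805 = 0.321333.
P(at least one) = 1 − (1−p₁)(1−p₂) = 1 − 0.699763 × 0.678667 = 0.525094.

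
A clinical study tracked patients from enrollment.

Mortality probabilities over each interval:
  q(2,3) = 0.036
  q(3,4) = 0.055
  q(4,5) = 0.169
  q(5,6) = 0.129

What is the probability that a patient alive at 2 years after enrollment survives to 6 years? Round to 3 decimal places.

0.659

Chaining the interval survival probabilities: (1 − 0.036) × (1 − 0.055) × (1 − 0.169) × (1 − 0.129).
= 0.964 × 0.945 × 0.831 × 0.871 = 0.659368.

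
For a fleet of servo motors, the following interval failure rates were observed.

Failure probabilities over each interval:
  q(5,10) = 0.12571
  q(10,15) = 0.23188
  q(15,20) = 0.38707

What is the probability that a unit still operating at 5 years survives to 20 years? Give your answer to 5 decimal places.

Chaining the interval survival probabilities: (1 − 0.12571) × (1 − 0.23188) × (1 − 0.38707).
= 0.87429 × 0.76812 × 0.61293 = 0.411619.

0.41162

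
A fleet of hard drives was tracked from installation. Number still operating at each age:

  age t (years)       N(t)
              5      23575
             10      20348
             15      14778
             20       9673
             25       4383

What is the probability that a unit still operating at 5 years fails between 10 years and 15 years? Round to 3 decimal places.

0.236

This is the probability of reaching 10 but not 15, conditional on being operational at 5: (N(10) − N(15)) / N(5).
= (20348 − 14778) / 23575 = 5570 / 23575 = 0.236267.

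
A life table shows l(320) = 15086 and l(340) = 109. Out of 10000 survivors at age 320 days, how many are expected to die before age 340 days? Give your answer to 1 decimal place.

9927.7

The relevant probability is 1 − 109/15086 = 0.992775.
Expected number = 10000 × 0.992775 = 9927.7.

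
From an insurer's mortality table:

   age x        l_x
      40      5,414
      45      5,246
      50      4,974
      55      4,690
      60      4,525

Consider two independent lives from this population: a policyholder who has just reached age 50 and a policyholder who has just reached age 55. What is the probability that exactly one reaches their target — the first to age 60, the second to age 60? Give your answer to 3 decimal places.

p₁ = l_60/l_50 = 4,525/4,974 = 0.909731; p₂ = l_60/l_55 = 4,525/4,690 = 0.964819.
P(exactly one) = p₁(1−p₂) + (1−p₁)p₂ = 0.032005 + 0.087093 = 0.119098.

0.119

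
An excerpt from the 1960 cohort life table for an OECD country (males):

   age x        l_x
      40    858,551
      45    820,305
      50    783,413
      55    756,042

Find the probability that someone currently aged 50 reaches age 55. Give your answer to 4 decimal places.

We want 5p50 = l_55/l_50.
The conditional survival probability is l_55/l_50 = 756,042/783,413 = 0.965062.

0.9651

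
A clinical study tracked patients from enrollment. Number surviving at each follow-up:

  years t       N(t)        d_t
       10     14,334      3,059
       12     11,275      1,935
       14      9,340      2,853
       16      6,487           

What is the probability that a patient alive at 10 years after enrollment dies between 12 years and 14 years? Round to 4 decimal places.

0.1350

This is the probability of reaching 12 but not 14, conditional on being alive at 10: (N(12) − N(14)) / N(10).
= (11,275 − 9,340) / 14,334 = 1,935 / 14,334 = 0.134994.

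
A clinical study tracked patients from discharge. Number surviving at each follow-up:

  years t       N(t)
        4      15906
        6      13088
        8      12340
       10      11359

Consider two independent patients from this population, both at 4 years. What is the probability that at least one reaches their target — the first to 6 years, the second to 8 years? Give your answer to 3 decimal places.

0.960

p₁ = N(6)/N(4) = 13088/15906 = 0.822834; p₂ = N(8)/N(4) = 12340/15906 = 0.775808.
P(at least one) = 1 − (1−p₁)(1−p₂) = 1 − 0.177166 × 0.224192 = 0.960281.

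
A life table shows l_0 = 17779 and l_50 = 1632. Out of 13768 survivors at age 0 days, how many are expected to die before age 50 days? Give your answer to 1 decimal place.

The relevant probability is 1 − 1632/17779 = 0.908206.
Expected number = 13768 × 0.908206 = 12504.2.

12504.2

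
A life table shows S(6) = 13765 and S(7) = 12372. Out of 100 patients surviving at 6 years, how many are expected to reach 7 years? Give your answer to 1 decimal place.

The relevant probability is 12372/13765 = 0.898801.
Expected number = 100 × 0.898801 = 89.9.

89.9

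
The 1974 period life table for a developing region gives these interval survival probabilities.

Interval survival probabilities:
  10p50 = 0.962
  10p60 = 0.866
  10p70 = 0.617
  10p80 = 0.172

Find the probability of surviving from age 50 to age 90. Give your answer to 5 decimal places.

The overall survival probability is 0.962 × 0.866 × 0.617 × 0.172.
= 0.088411.

0.08841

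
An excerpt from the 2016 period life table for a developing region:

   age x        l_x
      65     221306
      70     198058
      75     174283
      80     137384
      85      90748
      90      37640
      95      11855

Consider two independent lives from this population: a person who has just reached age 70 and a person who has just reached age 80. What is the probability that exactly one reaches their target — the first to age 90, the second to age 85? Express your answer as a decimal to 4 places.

p₁ = l_90/l_70 = 37640/198058 = 0.190045; p₂ = l_85/l_80 = 90748/137384 = 0.660543.
P(exactly one) = p₁(1−p₂) + (1−p₁)p₂ = 0.064512 + 0.535010 = 0.599522.

0.5995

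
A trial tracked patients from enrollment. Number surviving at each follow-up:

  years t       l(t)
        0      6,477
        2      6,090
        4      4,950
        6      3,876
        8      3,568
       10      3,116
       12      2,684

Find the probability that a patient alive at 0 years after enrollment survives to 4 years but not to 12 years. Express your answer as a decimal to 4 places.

This is the probability of reaching 4 but not 12, conditional on being alive at 0: (l(4) − l(12)) / l(0).
= (4,950 − 2,684) / 6,477 = 2,266 / 6,477 = 0.349853.

0.3499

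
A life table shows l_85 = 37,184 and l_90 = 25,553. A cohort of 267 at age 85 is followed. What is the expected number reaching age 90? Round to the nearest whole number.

The relevant probability is 25,553/37,184 = 0.687204.
Expected number = 267 × 0.687204 = 183.

183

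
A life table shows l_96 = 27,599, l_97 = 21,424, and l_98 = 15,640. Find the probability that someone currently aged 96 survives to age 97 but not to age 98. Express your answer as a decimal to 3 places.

0.210

We want 1|1q96 = (l_97 − l_98)/l_96.
This is the probability of reaching 97 but not 98, conditional on being alive at 96: (l_97 − l_98) / l_96.
= (21,424 − 15,640) / 27,599 = 5,784 / 27,599 = 0.209573.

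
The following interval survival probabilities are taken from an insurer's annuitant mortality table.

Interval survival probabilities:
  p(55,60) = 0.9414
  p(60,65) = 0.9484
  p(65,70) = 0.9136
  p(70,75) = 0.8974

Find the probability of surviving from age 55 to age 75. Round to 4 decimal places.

0.7320

P(survive 55→75) = 0.9414 × 0.9484 × 0.9136 × 0.8974.
= 0.731995.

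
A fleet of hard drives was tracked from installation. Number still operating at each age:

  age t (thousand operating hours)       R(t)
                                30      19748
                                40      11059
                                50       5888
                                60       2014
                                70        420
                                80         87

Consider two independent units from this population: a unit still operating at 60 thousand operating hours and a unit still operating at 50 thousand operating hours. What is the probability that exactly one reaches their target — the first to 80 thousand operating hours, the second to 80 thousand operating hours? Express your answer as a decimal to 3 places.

p₁ = R(80)/R(60) = 87/2014 = 0.043198; p₂ = R(80)/R(50) = 87/5888 = 0.014776.
P(exactly one) = p₁(1−p₂) + (1−p₁)p₂ = 0.042560 + 0.014138 = 0.056697.

0.057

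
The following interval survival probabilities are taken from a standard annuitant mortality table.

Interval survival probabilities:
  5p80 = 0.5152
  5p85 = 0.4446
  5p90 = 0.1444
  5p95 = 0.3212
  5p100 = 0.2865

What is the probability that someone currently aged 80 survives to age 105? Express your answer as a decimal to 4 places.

0.0030

25p80 = 0.5152 × 0.4446 × 0.1444 × 0.3212 × 0.2865.
= 0.003044.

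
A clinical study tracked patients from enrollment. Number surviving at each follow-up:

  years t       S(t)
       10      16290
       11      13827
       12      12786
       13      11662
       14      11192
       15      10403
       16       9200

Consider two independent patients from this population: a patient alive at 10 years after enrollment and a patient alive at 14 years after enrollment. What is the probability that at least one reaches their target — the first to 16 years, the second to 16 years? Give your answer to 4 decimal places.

0.9225

p₁ = S(16)/S(10) = 9200/16290 = 0.564764; p₂ = S(16)/S(14) = 9200/11192 = 0.822016.
P(at least one) = 1 − (1−p₁)(1−p₂) = 1 − 0.435236 × 0.177984 = 0.922535.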